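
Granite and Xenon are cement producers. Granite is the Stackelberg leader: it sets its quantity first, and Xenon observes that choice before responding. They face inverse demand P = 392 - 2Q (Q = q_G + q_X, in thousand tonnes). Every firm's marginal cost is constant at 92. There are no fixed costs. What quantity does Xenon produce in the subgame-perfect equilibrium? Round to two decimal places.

37.50

Solve by backward induction. Given q_G, the follower Xenon maximises π_X = (392 - 2q_G - 2q_X)q_X - 92q_X.
Setting the follower's marginal profit to zero, 300 - 2q_G - 4q_X = 0, i.e. q_X = (300 - 2q_G)/4.
The leader anticipates this reaction. Substituting into P = 392 - 2Q gives P = 242 - q_G, so π_G = (242 - q_G)q_G - 92q_G.
Leader FOC: 150 - 2q_G = 0, so q_G = 75.
Then q_X = (300 - 2·75)/4 = 75/2.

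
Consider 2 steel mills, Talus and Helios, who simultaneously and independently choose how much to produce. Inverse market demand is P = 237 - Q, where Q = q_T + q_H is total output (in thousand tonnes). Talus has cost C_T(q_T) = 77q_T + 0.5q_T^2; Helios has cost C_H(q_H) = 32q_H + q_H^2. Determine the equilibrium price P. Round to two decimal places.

Talus's profit: π_T = (237 - Q)q_T - (77q_T + (1/2)q_T²). Setting ∂π_T/∂q_T = 0: 160 - 3q_T - (q_H) = 0.
Helios's first-order condition: 205 - 4q_H - (q_T) = 0.
Best responses: q_T = (160 - q_H)/3, q_H = (205 - q_T)/4.
Solving the pair: q_T = 435/11, q_H = 455/11.
Total output Q = 890/11, so price P = 237 - 890/11 = 1717/11.

156.09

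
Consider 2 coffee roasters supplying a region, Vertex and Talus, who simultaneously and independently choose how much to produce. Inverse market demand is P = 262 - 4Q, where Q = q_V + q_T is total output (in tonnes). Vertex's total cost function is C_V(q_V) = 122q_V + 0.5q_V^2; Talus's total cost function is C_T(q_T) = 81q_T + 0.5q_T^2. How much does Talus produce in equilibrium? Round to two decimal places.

16.45

Vertex's profit: π_V = (262 - 4Q)q_V - (122q_V + (1/2)q_V²). Setting ∂π_V/∂q_V = 0: 140 - 9q_V - 4(q_T) = 0.
Talus's profit: π_T = (262 - 4Q)q_T - (81q_T + (1/2)q_T²). Setting ∂π_T/∂q_T = 0: 181 - 9q_T - 4(q_V) = 0.
So q_V = (140 - 4q_T)/9 and q_T = (181 - 4q_V)/9.
Solving the pair: q_V = 536/65, q_T = 1069/65.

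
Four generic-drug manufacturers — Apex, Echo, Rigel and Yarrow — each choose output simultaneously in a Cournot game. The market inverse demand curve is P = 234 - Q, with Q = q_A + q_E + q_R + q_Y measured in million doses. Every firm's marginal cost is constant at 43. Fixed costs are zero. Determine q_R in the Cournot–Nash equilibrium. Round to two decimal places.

38.20

Each firm earns π_i = (234 - Q)q_i - 43q_i.
Setting ∂π_i/∂q_i = 0 with rivals' quantities fixed: 191 - 2q_i - Σ_{j≠i} q_j = 0.
With identical firms every q_j equals q_i, so Σ_{j≠i} q_j = 3q_i and 191 = 5q_i, giving q_i = 191/5.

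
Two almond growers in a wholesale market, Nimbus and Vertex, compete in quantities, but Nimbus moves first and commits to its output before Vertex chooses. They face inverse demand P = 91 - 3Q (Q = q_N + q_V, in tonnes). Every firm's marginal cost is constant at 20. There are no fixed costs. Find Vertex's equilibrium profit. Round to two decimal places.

Solve by backward induction. Given q_N, the follower Vertex maximises π_V = (91 - 3q_N - 3q_V)q_V - 20q_V.
Setting the follower's marginal profit to zero, 71 - 3q_N - 6q_V = 0, i.e. q_V = (71 - 3q_N)/6.
The leader anticipates this reaction. Substituting into P = 91 - 3Q gives P = 111/2 - (3/2)q_N, so π_N = (111/2 - (3/2)q_N)q_N - 20q_N.
The leader's first-order condition 71/2 - 3q_N = 0 yields q_N = 71/6.
Then q_V = (71 - 3·(71/6))/6 = 71/12.
Price P = 91 - 3·(71/4) = 151/4.
Vertex's profit: (151/4 - 20)·(71/12) = 105.0208.

105.02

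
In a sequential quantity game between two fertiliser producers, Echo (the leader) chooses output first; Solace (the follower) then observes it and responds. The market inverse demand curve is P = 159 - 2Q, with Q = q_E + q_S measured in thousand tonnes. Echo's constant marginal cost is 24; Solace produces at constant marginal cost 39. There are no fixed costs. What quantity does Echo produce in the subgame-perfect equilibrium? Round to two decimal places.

37.50

The follower Solace best-responds to any q_E: π_S = (159 - 2Q)q_S - 39q_S.
∂π_S/∂q_S = 120 - 2q_E - 4q_S = 0 gives the reaction function q_S = (120 - 2q_E)/4.
The leader anticipates this reaction. Substituting into P = 159 - 2Q gives P = 99 - q_E, so π_E = (99 - q_E)q_E - 24q_E.
Maximising: ∂π_E/∂q_E = 75 - 2q_E = 0, giving q_E = 75/2.
Then q_S = (120 - 2·(75/2))/4 = 45/4.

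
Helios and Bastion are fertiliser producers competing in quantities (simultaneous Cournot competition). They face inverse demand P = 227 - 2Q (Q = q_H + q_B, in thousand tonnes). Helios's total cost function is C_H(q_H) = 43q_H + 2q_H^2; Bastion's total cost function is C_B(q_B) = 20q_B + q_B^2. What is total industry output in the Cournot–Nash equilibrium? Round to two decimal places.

44.95

Helios's profit: π_H = (227 - 2Q)q_H - (43q_H + 2q_H²). Setting ∂π_H/∂q_H = 0: 184 - 8q_H - 2(q_B) = 0.
Bastion's first-order condition: 207 - 6q_B - 2(q_H) = 0.
Best responses: q_H = (184 - 2q_B)/8, q_B = (207 - 2q_H)/6.
Solving the pair: q_H = 345/22, q_B = 322/11.
Total output Q = 345/22 + 322/11 = 989/22.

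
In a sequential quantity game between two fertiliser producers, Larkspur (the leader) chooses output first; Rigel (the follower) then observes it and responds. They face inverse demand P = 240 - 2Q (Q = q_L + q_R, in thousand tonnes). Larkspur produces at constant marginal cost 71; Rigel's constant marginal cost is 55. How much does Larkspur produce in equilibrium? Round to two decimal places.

38.25

The follower Rigel best-responds to any q_L: π_R = (240 - 2Q)q_R - 55q_R.
Follower FOC: 185 - 2q_L - 4q_R = 0, so q_R(q_L) = (185 - 2q_L)/4.
The leader anticipates this reaction. Substituting into P = 240 - 2Q gives P = 295/2 - q_L, so π_L = (295/2 - q_L)q_L - 71q_L.
Maximising: ∂π_L/∂q_L = 153/2 - 2q_L = 0, giving q_L = 153/4.
Then q_R = (185 - 2·(153/4))/4 = 217/8.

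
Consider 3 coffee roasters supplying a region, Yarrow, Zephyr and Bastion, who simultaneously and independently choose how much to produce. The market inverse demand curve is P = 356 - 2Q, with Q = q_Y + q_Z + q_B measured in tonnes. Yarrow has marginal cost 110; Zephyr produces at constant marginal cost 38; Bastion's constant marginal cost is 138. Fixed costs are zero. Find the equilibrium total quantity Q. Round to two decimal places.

97.75

Yarrow's profit: π_Y = (356 - 2Q)q_Y - (110q_Y). Setting ∂π_Y/∂q_Y = 0: 246 - 4q_Y - 2(q_Z + q_B) = 0.
Zephyr's first-order condition: 318 - 4q_Z - 2(q_Y + q_B) = 0.
Bastion's first-order condition: 218 - 4q_B - 2(q_Y + q_Z) = 0.
Summing all 3 equations gives 782 − 8Q = 0, hence Q = 391/4.
Back-substituting: q_Y = (246 − 391/2)/2 = 101/4, q_Z = (318 − 391/2)/2 = 245/4, q_B = (218 − 391/2)/2 = 45/4.
Total output Q = 101/4 + 245/4 + 45/4 = 391/4.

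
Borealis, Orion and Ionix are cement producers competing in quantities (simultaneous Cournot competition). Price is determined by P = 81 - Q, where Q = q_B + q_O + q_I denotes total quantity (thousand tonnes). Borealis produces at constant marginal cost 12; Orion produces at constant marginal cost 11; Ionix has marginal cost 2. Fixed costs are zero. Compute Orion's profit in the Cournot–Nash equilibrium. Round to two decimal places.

Borealis's profit: π_B = (81 - Q)q_B - (12q_B). Setting ∂π_B/∂q_B = 0: 69 - 2q_B - (q_O + q_I) = 0.
Orion's profit: π_O = (81 - Q)q_O - (11q_O). Setting ∂π_O/∂q_O = 0: 70 - 2q_O - (q_B + q_I) = 0.
Ionix's first-order condition: 79 - 2q_I - (q_B + q_O) = 0.
Summing all 3 equations gives 218 − 4Q = 0, hence Q = 109/2.
Back-substituting: q_B = (69 − 109/2) = 29/2, q_O = (70 − 109/2) = 31/2, q_I = (79 − 109/2) = 49/2.
Price P = 81 - 109/2 = 53/2.
Orion's profit: (53/2 - 11)·(31/2) = 961/4.

240.25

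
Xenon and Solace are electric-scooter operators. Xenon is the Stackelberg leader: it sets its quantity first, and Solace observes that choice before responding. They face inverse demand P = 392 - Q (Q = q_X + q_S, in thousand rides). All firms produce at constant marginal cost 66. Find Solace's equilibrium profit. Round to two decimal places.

6642.25

Solve by backward induction. Given q_X, the follower Solace maximises π_S = (392 - q_X - q_S)q_S - 66q_S.
Follower FOC: 326 - q_X - 2q_S = 0, so q_S(q_X) = (326 - q_X)/2.
Xenon substitutes q_S(q_X) into its own profit: π_X = q_X(392 - q_X - (326 - q_X)/2) - 66q_X = (229 - (1/2)q_X)q_X - 66q_X.
The leader's first-order condition 163 - q_X = 0 yields q_X = 163.
Then q_S = (326 - 163)/2 = 163/2.
Price P = 392 - 489/2 = 295/2.
Solace's profit: (295/2 - 66)·(163/2) = 6642.2500.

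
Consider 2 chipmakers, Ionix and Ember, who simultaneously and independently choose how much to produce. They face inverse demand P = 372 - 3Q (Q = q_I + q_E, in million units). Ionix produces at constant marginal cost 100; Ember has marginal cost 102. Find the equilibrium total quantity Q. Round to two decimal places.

Ionix's profit: π_I = (372 - 3Q)q_I - (100q_I). Setting ∂π_I/∂q_I = 0: 272 - 6q_I - 3(q_E) = 0.
Ember's first-order condition: 270 - 6q_E - 3(q_I) = 0.
Best responses: q_I = (272 - 3q_E)/6, q_E = (270 - 3q_I)/6.
Solving the pair: q_I = 274/9, q_E = 268/9.
Total output Q = 274/9 + 268/9 = 542/9.

60.22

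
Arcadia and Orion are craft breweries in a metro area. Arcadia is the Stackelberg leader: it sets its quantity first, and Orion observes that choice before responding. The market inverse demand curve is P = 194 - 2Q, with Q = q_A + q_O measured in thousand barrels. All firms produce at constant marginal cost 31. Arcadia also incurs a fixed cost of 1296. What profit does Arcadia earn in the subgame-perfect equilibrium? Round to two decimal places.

Solve by backward induction. Given q_A, the follower Orion maximises π_O = (194 - 2q_A - 2q_O)q_O - 31q_O.
∂π_O/∂q_O = 163 - 2q_A - 4q_O = 0 gives the reaction function q_O = (163 - 2q_A)/4.
Arcadia substitutes q_O(q_A) into its own profit: π_A = q_A(194 - 2q_A - (163 - 2q_A)/2) - 31q_A = (225/2 - q_A)q_A - 31q_A.
Maximising: ∂π_A/∂q_A = 163/2 - 2q_A = 0, giving q_A = 163/4.
Then q_O = (163 - 2·(163/4))/4 = 163/8.
Price P = 194 - 2·(489/8) = 287/4.
Arcadia's profit: (287/4 - 31)·(163/4) - 1296 = 364.5625.

364.56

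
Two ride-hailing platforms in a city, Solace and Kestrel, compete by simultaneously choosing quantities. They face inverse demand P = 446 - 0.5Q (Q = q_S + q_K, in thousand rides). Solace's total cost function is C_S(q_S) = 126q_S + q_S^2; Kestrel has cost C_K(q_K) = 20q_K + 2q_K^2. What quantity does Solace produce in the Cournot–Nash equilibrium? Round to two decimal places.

Solace's profit: π_S = (446 - 0.5Q)q_S - (126q_S + q_S²). Setting ∂π_S/∂q_S = 0: 320 - 3q_S - (1/2)(q_K) = 0.
Kestrel's first-order condition: 426 - 5q_K - (1/2)(q_S) = 0.
Best responses: q_S = (320 - (1/2)q_K)/3, q_K = (426 - (1/2)q_S)/5.
Substituting one into the other gives q_S = 94.0339 and q_K = 75.7966.

94.03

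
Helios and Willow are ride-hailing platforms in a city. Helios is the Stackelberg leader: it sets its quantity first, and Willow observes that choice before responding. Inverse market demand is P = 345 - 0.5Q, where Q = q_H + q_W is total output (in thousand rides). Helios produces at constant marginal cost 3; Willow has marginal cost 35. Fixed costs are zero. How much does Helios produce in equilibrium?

The follower Willow best-responds to any q_H: π_W = (345 - 0.5Q)q_W - 35q_W.
∂π_W/∂q_W = 310 - (1/2)q_H - q_W = 0 gives the reaction function q_W = (310 - (1/2)q_H).
Helios substitutes q_W(q_H) into its own profit: π_H = q_H(345 - (1/2)q_H - (310 - (1/2)q_H)/2) - 3q_H = (190 - (1/4)q_H)q_H - 3q_H.
Maximising: ∂π_H/∂q_H = 187 - (1/2)q_H = 0, giving q_H = 374.
Then q_W = (310 - (1/2)·374) = 123.

374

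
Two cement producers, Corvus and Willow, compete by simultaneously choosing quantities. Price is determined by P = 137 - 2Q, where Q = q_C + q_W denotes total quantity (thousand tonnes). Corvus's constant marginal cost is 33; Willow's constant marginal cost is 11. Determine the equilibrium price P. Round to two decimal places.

60.33

Corvus's profit: π_C = (137 - 2Q)q_C - (33q_C). Setting ∂π_C/∂q_C = 0: 104 - 4q_C - 2(q_W) = 0.
Willow's profit: π_W = (137 - 2Q)q_W - (11q_W). Setting ∂π_W/∂q_W = 0: 126 - 4q_W - 2(q_C) = 0.
Best responses: q_C = (104 - 2q_W)/4, q_W = (126 - 2q_C)/4.
Solving the pair: q_C = 41/3, q_W = 74/3.
Total output Q = 115/3, so price P = 137 - 2·(115/3) = 181/3.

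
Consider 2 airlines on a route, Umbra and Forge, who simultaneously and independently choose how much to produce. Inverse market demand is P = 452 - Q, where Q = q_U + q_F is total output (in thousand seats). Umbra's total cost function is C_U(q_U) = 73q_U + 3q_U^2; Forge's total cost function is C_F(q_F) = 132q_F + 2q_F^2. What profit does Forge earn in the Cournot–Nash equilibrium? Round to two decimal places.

6460.06

Umbra's profit: π_U = (452 - Q)q_U - (73q_U + 3q_U²). Setting ∂π_U/∂q_U = 0: 379 - 8q_U - (q_F) = 0.
Forge's profit: π_F = (452 - Q)q_F - (132q_F + 2q_F²). Setting ∂π_F/∂q_F = 0: 320 - 6q_F - (q_U) = 0.
Best responses: q_U = (379 - q_F)/8, q_F = (320 - q_U)/6.
Solving the pair: q_U = 1954/47, q_F = 46.4043.
Price P = 452 - 87.9787 = 364.0213.
Forge's profit: 364.0213·46.4043 - 132·46.4043 - 2·46.4043² = 6460.0647.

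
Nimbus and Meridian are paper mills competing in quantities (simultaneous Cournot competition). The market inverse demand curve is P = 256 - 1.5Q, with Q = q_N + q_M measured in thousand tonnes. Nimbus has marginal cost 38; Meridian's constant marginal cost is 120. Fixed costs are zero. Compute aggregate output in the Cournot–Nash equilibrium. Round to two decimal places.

Nimbus's profit: π_N = (256 - 1.5Q)q_N - (38q_N). Setting ∂π_N/∂q_N = 0: 218 - 3q_N - (3/2)(q_M) = 0.
Meridian's first-order condition: 136 - 3q_M - (3/2)(q_N) = 0.
So q_N = (218 - (3/2)q_M)/3 and q_M = (136 - (3/2)q_N)/3.
Solving the pair: q_N = 200/3, q_M = 12.
Total output Q = 200/3 + 12 = 236/3.

78.67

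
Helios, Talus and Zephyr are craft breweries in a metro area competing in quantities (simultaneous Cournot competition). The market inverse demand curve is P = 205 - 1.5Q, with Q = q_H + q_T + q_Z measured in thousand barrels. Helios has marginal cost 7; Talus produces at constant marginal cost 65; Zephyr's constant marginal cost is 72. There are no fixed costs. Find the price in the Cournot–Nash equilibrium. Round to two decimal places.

Helios's profit: π_H = (205 - 1.5Q)q_H - (7q_H). Setting ∂π_H/∂q_H = 0: 198 - 3q_H - (3/2)(q_T + q_Z) = 0.
Talus's profit: π_T = (205 - 1.5Q)q_T - (65q_T). Setting ∂π_T/∂q_T = 0: 140 - 3q_T - (3/2)(q_H + q_Z) = 0.
Zephyr's profit: π_Z = (205 - 1.5Q)q_Z - (72q_Z). Setting ∂π_Z/∂q_Z = 0: 133 - 3q_Z - (3/2)(q_H + q_T) = 0.
Adding the 3 conditions: 471 − 3Q − 3Q = 0, i.e. Q = 157/2.
Back-substituting: q_H = (198 − 471/4)/(3/2) = 107/2, q_T = (140 − 471/4)/(3/2) = 89/6, q_Z = (133 − 471/4)/(3/2) = 61/6.
Total output Q = 157/2, so price P = 205 - (3/2)·(157/2) = 349/4.

87.25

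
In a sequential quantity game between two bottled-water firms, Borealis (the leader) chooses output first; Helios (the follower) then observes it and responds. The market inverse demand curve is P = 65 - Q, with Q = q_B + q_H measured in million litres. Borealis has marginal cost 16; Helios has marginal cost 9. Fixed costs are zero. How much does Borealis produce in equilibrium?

Solve by backward induction. Given q_B, the follower Helios maximises π_H = (65 - q_B - q_H)q_H - 9q_H.
∂π_H/∂q_H = 56 - q_B - 2q_H = 0 gives the reaction function q_H = (56 - q_B)/2.
Borealis substitutes q_H(q_B) into its own profit: π_B = q_B(65 - q_B - (56 - q_B)/2) - 16q_B = (37 - (1/2)q_B)q_B - 16q_B.
Maximising: ∂π_B/∂q_B = 21 - q_B = 0, giving q_B = 21.
Then q_H = (56 - 21)/2 = 35/2.

21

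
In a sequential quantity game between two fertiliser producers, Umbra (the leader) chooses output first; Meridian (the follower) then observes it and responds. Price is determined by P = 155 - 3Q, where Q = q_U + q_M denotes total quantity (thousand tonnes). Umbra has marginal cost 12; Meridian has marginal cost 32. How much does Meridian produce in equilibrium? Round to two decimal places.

The follower Meridian best-responds to any q_U: π_M = (155 - 3Q)q_M - 32q_M.
Setting the follower's marginal profit to zero, 123 - 3q_U - 6q_M = 0, i.e. q_M = (123 - 3q_U)/6.
Umbra substitutes q_M(q_U) into its own profit: π_U = q_U(155 - 3q_U - (123 - 3q_U)/2) - 12q_U = (187/2 - (3/2)q_U)q_U - 12q_U.
Leader FOC: 163/2 - 3q_U = 0, so q_U = 163/6.
Then q_M = (123 - 3·(163/6))/6 = 83/12.

6.92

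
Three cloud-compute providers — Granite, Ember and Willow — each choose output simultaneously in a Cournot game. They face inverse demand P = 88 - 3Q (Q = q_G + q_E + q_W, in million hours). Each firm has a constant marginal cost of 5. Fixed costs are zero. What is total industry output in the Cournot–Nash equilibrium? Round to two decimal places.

20.75

Each firm earns π_i = (88 - 3Q)q_i - 5q_i.
First-order condition (treating rivals' output as given): 83 - 6q_i - 3·Σ_{j≠i} q_j = 0.
With identical firms every q_j equals q_i, so Σ_{j≠i} q_j = 2q_i and 83 = 12q_i, giving q_i = 83/12.
Total output Q = 83/12 + 83/12 + 83/12 = 83/4.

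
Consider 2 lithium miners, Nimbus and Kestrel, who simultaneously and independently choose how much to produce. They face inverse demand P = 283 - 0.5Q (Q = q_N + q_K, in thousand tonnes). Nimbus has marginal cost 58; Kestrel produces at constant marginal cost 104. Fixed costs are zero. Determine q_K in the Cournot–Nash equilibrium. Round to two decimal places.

Nimbus's profit: π_N = (283 - 0.5Q)q_N - (58q_N). Setting ∂π_N/∂q_N = 0: 225 - q_N - (1/2)(q_K) = 0.
Kestrel's profit: π_K = (283 - 0.5Q)q_K - (104q_K). Setting ∂π_K/∂q_K = 0: 179 - q_K - (1/2)(q_N) = 0.
Best responses: q_N = (225 - (1/2)q_K), q_K = (179 - (1/2)q_N).
Solving the pair: q_N = 542/3, q_K = 266/3.

88.67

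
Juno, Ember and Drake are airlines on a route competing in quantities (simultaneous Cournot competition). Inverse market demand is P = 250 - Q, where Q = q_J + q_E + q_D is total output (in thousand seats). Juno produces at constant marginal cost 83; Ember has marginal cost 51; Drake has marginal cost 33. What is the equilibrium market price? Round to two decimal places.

104.25

Juno's profit: π_J = (250 - Q)q_J - (83q_J). Setting ∂π_J/∂q_J = 0: 167 - 2q_J - (q_E + q_D) = 0.
Ember's first-order condition: 199 - 2q_E - (q_J + q_D) = 0.
Drake's first-order condition: 217 - 2q_D - (q_J + q_E) = 0.
Summing all 3 equations gives 583 − 4Q = 0, hence Q = 583/4.
Back-substituting: q_J = (167 − 583/4) = 85/4, q_E = (199 − 583/4) = 213/4, q_D = (217 − 583/4) = 285/4.
Total output Q = 583/4, so price P = 250 - 583/4 = 417/4.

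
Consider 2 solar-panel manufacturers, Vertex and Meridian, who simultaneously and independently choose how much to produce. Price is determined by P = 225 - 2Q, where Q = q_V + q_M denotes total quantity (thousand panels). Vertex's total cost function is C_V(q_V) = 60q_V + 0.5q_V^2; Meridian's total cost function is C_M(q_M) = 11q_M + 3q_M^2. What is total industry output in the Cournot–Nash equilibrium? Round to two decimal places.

Vertex's profit: π_V = (225 - 2Q)q_V - (60q_V + (1/2)q_V²). Setting ∂π_V/∂q_V = 0: 165 - 5q_V - 2(q_M) = 0.
Meridian's first-order condition: 214 - 10q_M - 2(q_V) = 0.
So q_V = (165 - 2q_M)/5 and q_M = (214 - 2q_V)/10.
Substituting one into the other gives q_V = 611/23 and q_M = 370/23.
Total output Q = 611/23 + 370/23 = 981/23.

42.65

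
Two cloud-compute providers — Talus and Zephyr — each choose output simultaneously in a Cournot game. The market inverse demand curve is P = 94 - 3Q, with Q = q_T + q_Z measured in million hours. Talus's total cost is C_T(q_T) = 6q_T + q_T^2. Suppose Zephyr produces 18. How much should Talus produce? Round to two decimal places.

With the rival's output fixed at 18, Talus's profit is π_T = (94 - 3·18 - 3q_T)q_T - (6q_T + q_T²) = (40 - 3q_T)q_T - (6q_T + q_T²).
∂π_T/∂q_T = 34 - 8q_T = 0, so q_T = 17/4.

4.25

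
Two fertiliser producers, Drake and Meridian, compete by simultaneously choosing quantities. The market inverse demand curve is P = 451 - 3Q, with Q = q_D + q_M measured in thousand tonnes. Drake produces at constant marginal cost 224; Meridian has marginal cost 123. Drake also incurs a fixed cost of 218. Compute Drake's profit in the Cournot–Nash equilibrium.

Drake's profit: π_D = (451 - 3Q)q_D - (224q_D). Setting ∂π_D/∂q_D = 0: 227 - 6q_D - 3(q_M) = 0.
Meridian's profit: π_M = (451 - 3Q)q_M - (123q_M). Setting ∂π_M/∂q_M = 0: 328 - 6q_M - 3(q_D) = 0.
Best responses: q_D = (227 - 3q_M)/6, q_M = (328 - 3q_D)/6.
Substituting one into the other gives q_D = 14 and q_M = 143/3.
Price P = 451 - 3·(185/3) = 266.
Drake's profit: (266 - 224)·14 - 218 = 370.

370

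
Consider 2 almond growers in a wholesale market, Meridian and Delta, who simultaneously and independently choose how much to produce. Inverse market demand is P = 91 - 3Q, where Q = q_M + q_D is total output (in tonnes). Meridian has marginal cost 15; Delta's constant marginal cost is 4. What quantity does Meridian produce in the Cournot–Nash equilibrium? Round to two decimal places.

7.22

Meridian's profit: π_M = (91 - 3Q)q_M - (15q_M). Setting ∂π_M/∂q_M = 0: 76 - 6q_M - 3(q_D) = 0.
Delta's profit: π_D = (91 - 3Q)q_D - (4q_D). Setting ∂π_D/∂q_D = 0: 87 - 6q_D - 3(q_M) = 0.
So q_M = (76 - 3q_D)/6 and q_D = (87 - 3q_M)/6.
Substituting one into the other gives q_M = 65/9 and q_D = 98/9.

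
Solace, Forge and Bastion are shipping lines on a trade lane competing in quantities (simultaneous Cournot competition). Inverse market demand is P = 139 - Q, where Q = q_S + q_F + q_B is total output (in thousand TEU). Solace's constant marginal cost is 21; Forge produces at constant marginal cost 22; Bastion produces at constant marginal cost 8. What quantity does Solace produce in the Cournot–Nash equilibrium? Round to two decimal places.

Solace's profit: π_S = (139 - Q)q_S - (21q_S). Setting ∂π_S/∂q_S = 0: 118 - 2q_S - (q_F + q_B) = 0.
Forge's profit: π_F = (139 - Q)q_F - (22q_F). Setting ∂π_F/∂q_F = 0: 117 - 2q_F - (q_S + q_B) = 0.
Bastion's profit: π_B = (139 - Q)q_B - (8q_B). Setting ∂π_B/∂q_B = 0: 131 - 2q_B - (q_S + q_F) = 0.
Adding the 3 first-order conditions: 366 − 4Q = 0, so Q = 183/2.
Back-substituting: q_S = (118 − 183/2) = 53/2, q_F = (117 − 183/2) = 51/2, q_B = (131 − 183/2) = 79/2.

26.50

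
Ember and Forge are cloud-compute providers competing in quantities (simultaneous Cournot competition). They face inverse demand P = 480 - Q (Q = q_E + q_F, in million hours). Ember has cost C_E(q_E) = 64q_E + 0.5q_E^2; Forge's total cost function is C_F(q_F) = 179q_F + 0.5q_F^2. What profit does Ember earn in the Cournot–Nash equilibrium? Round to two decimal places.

21018.96

Ember's profit: π_E = (480 - Q)q_E - (64q_E + (1/2)q_E²). Setting ∂π_E/∂q_E = 0: 416 - 3q_E - (q_F) = 0.
Forge's profit: π_F = (480 - Q)q_F - (179q_F + (1/2)q_F²). Setting ∂π_F/∂q_F = 0: 301 - 3q_F - (q_E) = 0.
Best responses: q_E = (416 - q_F)/3, q_F = (301 - q_E)/3.
Substituting one into the other gives q_E = 947/8 and q_F = 487/8.
Price P = 480 - 717/4 = 1203/4.
Ember's profit: (1203/4)·(947/8) - 64·(947/8) - (1/2)(947/8)² = 21018.9609.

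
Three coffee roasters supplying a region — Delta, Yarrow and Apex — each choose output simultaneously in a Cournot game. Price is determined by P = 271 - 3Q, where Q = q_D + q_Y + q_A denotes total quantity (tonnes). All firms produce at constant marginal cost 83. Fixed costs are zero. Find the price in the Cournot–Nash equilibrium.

130

A representative firm's profit is π_i = q_i(271 - 3Q) - 83q_i.
First-order condition (treating rivals' output as given): 188 - 6q_i - 3·Σ_{j≠i} q_j = 0.
With identical firms every q_j equals q_i, so Σ_{j≠i} q_j = 2q_i and 188 = 12q_i, giving q_i = 47/3.
Total output Q = 47, so price P = 271 - 3·47 = 130.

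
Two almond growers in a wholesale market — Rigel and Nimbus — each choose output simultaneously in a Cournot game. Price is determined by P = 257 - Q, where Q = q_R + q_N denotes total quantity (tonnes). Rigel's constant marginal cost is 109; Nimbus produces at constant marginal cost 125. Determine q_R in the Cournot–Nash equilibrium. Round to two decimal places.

54.67

Rigel's profit: π_R = (257 - Q)q_R - (109q_R). Setting ∂π_R/∂q_R = 0: 148 - 2q_R - (q_N) = 0.
Nimbus's profit: π_N = (257 - Q)q_N - (125q_N). Setting ∂π_N/∂q_N = 0: 132 - 2q_N - (q_R) = 0.
So q_R = (148 - q_N)/2 and q_N = (132 - q_R)/2.
Solving the pair: q_R = 164/3, q_N = 116/3.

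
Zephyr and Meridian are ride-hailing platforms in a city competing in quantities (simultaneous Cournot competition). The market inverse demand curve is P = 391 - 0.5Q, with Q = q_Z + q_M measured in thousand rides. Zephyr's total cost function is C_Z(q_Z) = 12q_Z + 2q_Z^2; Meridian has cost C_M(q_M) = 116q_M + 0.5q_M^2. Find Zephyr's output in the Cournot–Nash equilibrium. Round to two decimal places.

63.64

Zephyr's profit: π_Z = (391 - 0.5Q)q_Z - (12q_Z + 2q_Z²). Setting ∂π_Z/∂q_Z = 0: 379 - 5q_Z - (1/2)(q_M) = 0.
Meridian's profit: π_M = (391 - 0.5Q)q_M - (116q_M + (1/2)q_M²). Setting ∂π_M/∂q_M = 0: 275 - 2q_M - (1/2)(q_Z) = 0.
Best responses: q_Z = (379 - (1/2)q_M)/5, q_M = (275 - (1/2)q_Z)/2.
Substituting one into the other gives q_Z = 63.6410 and q_M = 121.5897.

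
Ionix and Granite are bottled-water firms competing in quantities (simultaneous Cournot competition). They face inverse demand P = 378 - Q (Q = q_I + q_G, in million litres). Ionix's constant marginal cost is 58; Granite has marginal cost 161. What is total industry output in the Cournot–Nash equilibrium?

Ionix's profit: π_I = (378 - Q)q_I - (58q_I). Setting ∂π_I/∂q_I = 0: 320 - 2q_I - (q_G) = 0.
Granite's profit: π_G = (378 - Q)q_G - (161q_G). Setting ∂π_G/∂q_G = 0: 217 - 2q_G - (q_I) = 0.
Best responses: q_I = (320 - q_G)/2, q_G = (217 - q_I)/2.
Substituting one into the other gives q_I = 141 and q_G = 38.
Total output Q = 141 + 38 = 179.

179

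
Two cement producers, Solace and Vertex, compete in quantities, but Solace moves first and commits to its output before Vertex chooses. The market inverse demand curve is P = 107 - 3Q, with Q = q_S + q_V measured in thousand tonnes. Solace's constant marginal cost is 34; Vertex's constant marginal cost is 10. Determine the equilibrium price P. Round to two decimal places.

The follower Vertex best-responds to any q_S: π_V = (107 - 3Q)q_V - 10q_V.
Follower FOC: 97 - 3q_S - 6q_V = 0, so q_V(q_S) = (97 - 3q_S)/6.
The leader anticipates this reaction. Substituting into P = 107 - 3Q gives P = 117/2 - (3/2)q_S, so π_S = (117/2 - (3/2)q_S)q_S - 34q_S.
Leader FOC: 49/2 - 3q_S = 0, so q_S = 49/6.
Then q_V = (97 - 3·(49/6))/6 = 145/12.
Total output Q = 81/4, so price P = 107 - 3·(81/4) = 185/4.

46.25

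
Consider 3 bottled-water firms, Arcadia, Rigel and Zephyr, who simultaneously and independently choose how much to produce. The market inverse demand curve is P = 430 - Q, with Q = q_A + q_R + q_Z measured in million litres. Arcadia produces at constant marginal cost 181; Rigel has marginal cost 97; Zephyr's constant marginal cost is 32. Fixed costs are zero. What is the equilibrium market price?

Arcadia's profit: π_A = (430 - Q)q_A - (181q_A). Setting ∂π_A/∂q_A = 0: 249 - 2q_A - (q_R + q_Z) = 0.
Rigel's profit: π_R = (430 - Q)q_R - (97q_R). Setting ∂π_R/∂q_R = 0: 333 - 2q_R - (q_A + q_Z) = 0.
Zephyr's first-order condition: 398 - 2q_Z - (q_A + q_R) = 0.
Adding the 3 conditions: 980 − 2Q − 2Q = 0, i.e. Q = 245.
Back-substituting: q_A = (249 − 245) = 4, q_R = (333 − 245) = 88, q_Z = (398 − 245) = 153.
Total output Q = 245, so price P = 430 - 245 = 185.

185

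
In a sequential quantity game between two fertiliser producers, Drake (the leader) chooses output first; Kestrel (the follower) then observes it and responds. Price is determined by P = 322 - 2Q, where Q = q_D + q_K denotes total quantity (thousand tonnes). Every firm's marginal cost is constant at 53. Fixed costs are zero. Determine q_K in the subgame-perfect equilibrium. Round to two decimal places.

33.63

Solve by backward induction. Given q_D, the follower Kestrel maximises π_K = (322 - 2q_D - 2q_K)q_K - 53q_K.
∂π_K/∂q_K = 269 - 2q_D - 4q_K = 0 gives the reaction function q_K = (269 - 2q_D)/4.
Drake substitutes q_K(q_D) into its own profit: π_D = q_D(322 - 2q_D - (269 - 2q_D)/2) - 53q_D = (375/2 - q_D)q_D - 53q_D.
The leader's first-order condition 269/2 - 2q_D = 0 yields q_D = 269/4.
Then q_K = (269 - 2·(269/4))/4 = 269/8.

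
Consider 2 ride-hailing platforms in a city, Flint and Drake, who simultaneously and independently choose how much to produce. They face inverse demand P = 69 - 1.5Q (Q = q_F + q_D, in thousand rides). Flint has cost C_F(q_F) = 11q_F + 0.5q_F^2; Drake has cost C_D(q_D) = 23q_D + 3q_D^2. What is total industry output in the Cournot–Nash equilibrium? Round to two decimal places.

16.30

Flint's profit: π_F = (69 - 1.5Q)q_F - (11q_F + (1/2)q_F²). Setting ∂π_F/∂q_F = 0: 58 - 4q_F - (3/2)(q_D) = 0.
Drake's profit: π_D = (69 - 1.5Q)q_D - (23q_D + 3q_D²). Setting ∂π_D/∂q_D = 0: 46 - 9q_D - (3/2)(q_F) = 0.
So q_F = (58 - (3/2)q_D)/4 and q_D = (46 - (3/2)q_F)/9.
Solving the pair: q_F = 604/45, q_D = 388/135.
Total output Q = 604/45 + 388/135 = 440/27.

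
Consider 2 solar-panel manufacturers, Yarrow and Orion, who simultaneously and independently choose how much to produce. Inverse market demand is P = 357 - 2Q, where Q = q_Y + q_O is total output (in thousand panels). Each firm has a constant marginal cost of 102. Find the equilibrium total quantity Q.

85

Each firm earns π_i = (357 - 2Q)q_i - 102q_i.
Setting ∂π_i/∂q_i = 0 with rivals' quantities fixed: 255 - 4q_i - 2q_j = 0.
With identical firms every q_j equals q_i, so q_j = q_i and 255 = 6q_i, giving q_i = 85/2.
Total output Q = 85/2 + 85/2 = 85.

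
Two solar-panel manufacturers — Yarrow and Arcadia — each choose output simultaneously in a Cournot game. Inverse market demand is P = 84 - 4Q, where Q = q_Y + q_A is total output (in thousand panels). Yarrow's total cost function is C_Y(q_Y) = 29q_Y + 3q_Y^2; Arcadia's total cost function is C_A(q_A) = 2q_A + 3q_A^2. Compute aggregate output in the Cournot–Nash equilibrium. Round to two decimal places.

7.61

Yarrow's profit: π_Y = (84 - 4Q)q_Y - (29q_Y + 3q_Y²). Setting ∂π_Y/∂q_Y = 0: 55 - 14q_Y - 4(q_A) = 0.
Arcadia's profit: π_A = (84 - 4Q)q_A - (2q_A + 3q_A²). Setting ∂π_A/∂q_A = 0: 82 - 14q_A - 4(q_Y) = 0.
So q_Y = (55 - 4q_A)/14 and q_A = (82 - 4q_Y)/14.
Solving the pair: q_Y = 221/90, q_A = 232/45.
Total output Q = 221/90 + 232/45 = 137/18.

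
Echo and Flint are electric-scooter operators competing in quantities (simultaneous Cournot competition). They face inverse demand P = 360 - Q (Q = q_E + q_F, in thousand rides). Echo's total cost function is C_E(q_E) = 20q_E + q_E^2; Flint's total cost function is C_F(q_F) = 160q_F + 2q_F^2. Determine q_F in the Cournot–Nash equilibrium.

Echo's profit: π_E = (360 - Q)q_E - (20q_E + q_E²). Setting ∂π_E/∂q_E = 0: 340 - 4q_E - (q_F) = 0.
Flint's first-order condition: 200 - 6q_F - (q_E) = 0.
So q_E = (340 - q_F)/4 and q_F = (200 - q_E)/6.
Solving the pair: q_E = 80, q_F = 20.

20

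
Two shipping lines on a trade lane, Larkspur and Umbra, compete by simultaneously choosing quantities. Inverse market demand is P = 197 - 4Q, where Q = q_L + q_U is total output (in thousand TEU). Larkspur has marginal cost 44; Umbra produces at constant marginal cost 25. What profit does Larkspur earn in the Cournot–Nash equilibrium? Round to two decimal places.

Larkspur's profit: π_L = (197 - 4Q)q_L - (44q_L). Setting ∂π_L/∂q_L = 0: 153 - 8q_L - 4(q_U) = 0.
Umbra's profit: π_U = (197 - 4Q)q_U - (25q_U). Setting ∂π_U/∂q_U = 0: 172 - 8q_U - 4(q_L) = 0.
Best responses: q_L = (153 - 4q_U)/8, q_U = (172 - 4q_L)/8.
Solving the pair: q_L = 67/6, q_U = 191/12.
Price P = 197 - 4·(325/12) = 266/3.
Larkspur's profit: (266/3 - 44)·(67/6) = 498.7778.

498.78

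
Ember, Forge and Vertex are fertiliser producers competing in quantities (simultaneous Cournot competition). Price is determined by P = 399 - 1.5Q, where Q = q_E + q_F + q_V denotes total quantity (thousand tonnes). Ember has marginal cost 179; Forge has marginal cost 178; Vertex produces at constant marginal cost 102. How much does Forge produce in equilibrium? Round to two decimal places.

Ember's profit: π_E = (399 - 1.5Q)q_E - (179q_E). Setting ∂π_E/∂q_E = 0: 220 - 3q_E - (3/2)(q_F + q_V) = 0.
Forge's profit: π_F = (399 - 1.5Q)q_F - (178q_F). Setting ∂π_F/∂q_F = 0: 221 - 3q_F - (3/2)(q_E + q_V) = 0.
Vertex's first-order condition: 297 - 3q_V - (3/2)(q_E + q_F) = 0.
Adding the 3 conditions: 738 − 3Q − 3Q = 0, i.e. Q = 123.
Back-substituting: q_E = (220 − 369/2)/(3/2) = 71/3, q_F = (221 − 369/2)/(3/2) = 73/3, q_V = (297 − 369/2)/(3/2) = 75.

24.33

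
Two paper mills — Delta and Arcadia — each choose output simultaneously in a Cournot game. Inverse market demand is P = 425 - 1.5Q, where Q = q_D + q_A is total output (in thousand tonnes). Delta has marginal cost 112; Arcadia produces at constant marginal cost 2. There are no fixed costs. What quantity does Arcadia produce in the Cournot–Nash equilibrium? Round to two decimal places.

118.44

Delta's profit: π_D = (425 - 1.5Q)q_D - (112q_D). Setting ∂π_D/∂q_D = 0: 313 - 3q_D - (3/2)(q_A) = 0.
Arcadia's profit: π_A = (425 - 1.5Q)q_A - (2q_A). Setting ∂π_A/∂q_A = 0: 423 - 3q_A - (3/2)(q_D) = 0.
So q_D = (313 - (3/2)q_A)/3 and q_A = (423 - (3/2)q_D)/3.
Solving the pair: q_D = 406/9, q_A = 1066/9.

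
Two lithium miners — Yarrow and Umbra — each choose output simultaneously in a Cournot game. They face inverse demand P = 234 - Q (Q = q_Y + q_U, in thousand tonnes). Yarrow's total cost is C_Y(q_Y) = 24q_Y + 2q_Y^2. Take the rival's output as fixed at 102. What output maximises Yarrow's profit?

18

With the rival's output fixed at 102, Yarrow's profit is π_Y = (234 - 102 - q_Y)q_Y - (24q_Y + 2q_Y²) = (132 - q_Y)q_Y - (24q_Y + 2q_Y²).
∂π_Y/∂q_Y = 108 - 6q_Y = 0, so q_Y = 18.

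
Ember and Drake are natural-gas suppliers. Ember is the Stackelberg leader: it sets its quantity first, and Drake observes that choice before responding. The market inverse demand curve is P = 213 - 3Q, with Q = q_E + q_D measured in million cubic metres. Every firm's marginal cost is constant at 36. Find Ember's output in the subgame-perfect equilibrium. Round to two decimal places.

Solve by backward induction. Given q_E, the follower Drake maximises π_D = (213 - 3q_E - 3q_D)q_D - 36q_D.
Follower FOC: 177 - 3q_E - 6q_D = 0, so q_D(q_E) = (177 - 3q_E)/6.
The leader anticipates this reaction. Substituting into P = 213 - 3Q gives P = 249/2 - (3/2)q_E, so π_E = (249/2 - (3/2)q_E)q_E - 36q_E.
Leader FOC: 177/2 - 3q_E = 0, so q_E = 59/2.
Then q_D = (177 - 3·(59/2))/6 = 59/4.

29.50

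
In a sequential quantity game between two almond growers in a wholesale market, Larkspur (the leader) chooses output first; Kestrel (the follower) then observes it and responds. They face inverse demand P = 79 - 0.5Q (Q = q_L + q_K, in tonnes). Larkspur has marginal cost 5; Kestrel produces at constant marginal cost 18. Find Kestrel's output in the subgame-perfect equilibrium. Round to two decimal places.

17.50

The follower Kestrel best-responds to any q_L: π_K = (79 - 0.5Q)q_K - 18q_K.
∂π_K/∂q_K = 61 - (1/2)q_L - q_K = 0 gives the reaction function q_K = (61 - (1/2)q_L).
The leader anticipates this reaction. Substituting into P = 79 - 0.5Q gives P = 97/2 - (1/4)q_L, so π_L = (97/2 - (1/4)q_L)q_L - 5q_L.
The leader's first-order condition 87/2 - (1/2)q_L = 0 yields q_L = 87.
Then q_K = (61 - (1/2)·87) = 35/2.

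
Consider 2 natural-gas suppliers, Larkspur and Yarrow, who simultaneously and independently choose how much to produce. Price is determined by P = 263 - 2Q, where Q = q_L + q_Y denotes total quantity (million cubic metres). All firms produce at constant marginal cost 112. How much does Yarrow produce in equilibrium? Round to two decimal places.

25.17

Each firm earns π_i = (263 - 2Q)q_i - 112q_i.
First-order condition (treating rivals' output as given): 151 - 4q_i - 2q_j = 0.
With identical firms every q_j equals q_i, so q_j = q_i and 151 = 6q_i, giving q_i = 151/6.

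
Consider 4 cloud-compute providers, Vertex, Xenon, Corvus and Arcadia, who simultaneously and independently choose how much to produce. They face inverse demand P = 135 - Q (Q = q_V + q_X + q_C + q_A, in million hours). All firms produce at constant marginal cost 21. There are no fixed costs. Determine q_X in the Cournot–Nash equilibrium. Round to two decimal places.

22.80

A representative firm's profit is π_i = q_i(135 - Q) - 21q_i.
First-order condition (treating rivals' output as given): 114 - 2q_i - Σ_{j≠i} q_j = 0.
By symmetry each firm produces the same amount; substituting Σ_{j≠i} q_j = 3q_i yields q_i = 114/5.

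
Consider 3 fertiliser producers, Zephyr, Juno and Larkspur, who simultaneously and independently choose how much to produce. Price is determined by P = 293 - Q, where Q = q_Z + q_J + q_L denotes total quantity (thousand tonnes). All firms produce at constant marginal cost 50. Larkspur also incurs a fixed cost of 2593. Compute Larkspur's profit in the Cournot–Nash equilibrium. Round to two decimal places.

A representative firm's profit is π_i = q_i(293 - Q) - 50q_i.
Setting ∂π_i/∂q_i = 0 with rivals' quantities fixed: 243 - 2q_i - Σ_{j≠i} q_j = 0.
By symmetry each firm produces the same amount; substituting Σ_{j≠i} q_j = 2q_i yields q_i = 243/4.
Price P = 293 - 729/4 = 443/4.
Larkspur's profit: (443/4 - 50)·(243/4) - 2593 = 1097.5625.

1097.56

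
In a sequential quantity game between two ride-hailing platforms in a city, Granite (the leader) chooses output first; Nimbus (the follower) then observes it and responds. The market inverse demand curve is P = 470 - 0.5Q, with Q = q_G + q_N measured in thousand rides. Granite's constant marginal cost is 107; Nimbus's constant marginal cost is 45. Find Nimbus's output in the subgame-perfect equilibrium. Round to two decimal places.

274.50

The follower Nimbus best-responds to any q_G: π_N = (470 - 0.5Q)q_N - 45q_N.
∂π_N/∂q_N = 425 - (1/2)q_G - q_N = 0 gives the reaction function q_N = (425 - (1/2)q_G).
The leader anticipates this reaction. Substituting into P = 470 - 0.5Q gives P = 515/2 - (1/4)q_G, so π_G = (515/2 - (1/4)q_G)q_G - 107q_G.
The leader's first-order condition 301/2 - (1/2)q_G = 0 yields q_G = 301.
Then q_N = (425 - (1/2)·301) = 549/2.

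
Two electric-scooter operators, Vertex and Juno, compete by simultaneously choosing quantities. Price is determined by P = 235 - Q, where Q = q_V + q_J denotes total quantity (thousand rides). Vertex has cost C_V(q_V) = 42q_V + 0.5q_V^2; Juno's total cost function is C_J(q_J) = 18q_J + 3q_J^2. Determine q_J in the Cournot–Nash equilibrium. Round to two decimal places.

19.91

Vertex's profit: π_V = (235 - Q)q_V - (42q_V + (1/2)q_V²). Setting ∂π_V/∂q_V = 0: 193 - 3q_V - (q_J) = 0.
Juno's profit: π_J = (235 - Q)q_J - (18q_J + 3q_J²). Setting ∂π_J/∂q_J = 0: 217 - 8q_J - (q_V) = 0.
So q_V = (193 - q_J)/3 and q_J = (217 - q_V)/8.
Solving the pair: q_V = 1327/23, q_J = 458/23.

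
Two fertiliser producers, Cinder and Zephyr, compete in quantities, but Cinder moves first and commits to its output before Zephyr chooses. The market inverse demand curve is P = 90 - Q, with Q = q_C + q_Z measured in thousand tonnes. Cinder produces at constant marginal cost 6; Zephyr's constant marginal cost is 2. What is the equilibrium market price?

26

The follower Zephyr best-responds to any q_C: π_Z = (90 - Q)q_Z - 2q_Z.
Follower FOC: 88 - q_C - 2q_Z = 0, so q_Z(q_C) = (88 - q_C)/2.
Cinder substitutes q_Z(q_C) into its own profit: π_C = q_C(90 - q_C - (88 - q_C)/2) - 6q_C = (46 - (1/2)q_C)q_C - 6q_C.
Maximising: ∂π_C/∂q_C = 40 - q_C = 0, giving q_C = 40.
Then q_Z = (88 - 40)/2 = 24.
Total output Q = 64, so price P = 90 - 64 = 26.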